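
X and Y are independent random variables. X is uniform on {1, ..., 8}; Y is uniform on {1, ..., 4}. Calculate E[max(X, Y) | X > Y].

62/11

P(X > Y) = 11/16.
Summing max(X,Y)·P(x,y) over outcomes with X > Y gives 31/8.
E[max(X, Y) | X > Y] = (31/8) / (11/16) = 62/11.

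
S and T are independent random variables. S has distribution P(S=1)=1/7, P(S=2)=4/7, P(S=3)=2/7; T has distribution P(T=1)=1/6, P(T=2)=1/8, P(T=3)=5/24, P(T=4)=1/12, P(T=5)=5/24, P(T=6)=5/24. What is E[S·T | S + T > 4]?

397/40

P(S + T > 4) = 5/7.
Summing ST·P(x,y) over outcomes with S + T > 4 gives 397/56.
E[S·T | S + T > 4] = (397/56) / (5/7) = 397/40.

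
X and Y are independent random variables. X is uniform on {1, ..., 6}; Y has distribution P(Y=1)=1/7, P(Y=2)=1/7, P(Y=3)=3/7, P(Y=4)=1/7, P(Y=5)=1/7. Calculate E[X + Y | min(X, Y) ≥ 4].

P(min(X, Y) ≥ 4) = 1/7.
Summing (X+Y)·P(x,y) over outcomes with min(X, Y) ≥ 4 gives 19/14.
E[X + Y | min(X, Y) ≥ 4] = (19/14) / (1/7) = 19/2.

19/2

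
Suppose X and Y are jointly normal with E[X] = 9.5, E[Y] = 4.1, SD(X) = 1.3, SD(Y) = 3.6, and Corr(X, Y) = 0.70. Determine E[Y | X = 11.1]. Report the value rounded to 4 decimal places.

7.2015

For a bivariate normal, E[Y | X=x] = μ_Y + ρ·(σ_Y/σ_X)·(x − μ_X).
E[Y | X=11.1] = 4.1 + (0.70)·(3.6/1.3)·(11.1 − (9.5)) = 4.1 + (1.93846)·(1.6) = 7.2015.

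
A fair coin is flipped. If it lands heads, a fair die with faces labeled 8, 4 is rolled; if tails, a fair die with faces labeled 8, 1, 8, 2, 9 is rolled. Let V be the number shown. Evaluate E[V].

E[V | heads] = (8+4)/2 = 6.
E[V | tails] = (8+1+8+2+9)/5 = 28/5.
By the law of total expectation,
E[V] = (1/2)·(6) + (1/2)·(28/5) = 29/5.

29/5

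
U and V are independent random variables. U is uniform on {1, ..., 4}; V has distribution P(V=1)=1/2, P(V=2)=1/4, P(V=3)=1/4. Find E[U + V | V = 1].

P(V = 1) = 1/2.
Summing (U+V)·P(x,y) over outcomes with V = 1 gives 7/4.
E[U + V | V = 1] = (7/4) / (1/2) = 7/2.

7/2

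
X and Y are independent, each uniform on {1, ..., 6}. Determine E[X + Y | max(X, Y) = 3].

24/5

Outcomes with max(X, Y) = 3: (1,3), (2,3), (3,1), (3,2), (3,3), each with probability 1/36.
E[X + Y | max(X, Y) = 3] = (4 + 5 + 4 + 5 + 6) / 5 = 24/5.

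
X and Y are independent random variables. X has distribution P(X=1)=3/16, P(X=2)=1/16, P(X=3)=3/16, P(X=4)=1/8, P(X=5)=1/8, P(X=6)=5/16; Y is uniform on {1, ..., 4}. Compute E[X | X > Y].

P(X > Y) = 41/64.
Summing X·P(x,y) over outcomes with X > Y gives 51/16.
E[X | X > Y] = (51/16) / (41/64) = 204/41.

204/41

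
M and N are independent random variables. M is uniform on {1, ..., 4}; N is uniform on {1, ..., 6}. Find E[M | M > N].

P(M > N) = 1/4.
Summing M·P(x,y) over outcomes with M > N gives 5/6.
E[M | M > N] = (5/6) / (1/4) = 10/3.

10/3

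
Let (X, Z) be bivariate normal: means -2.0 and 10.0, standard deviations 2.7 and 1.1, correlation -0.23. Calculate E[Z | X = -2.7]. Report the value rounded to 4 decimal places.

E[Z | X=x] = μ_Z + ρ(σ_Z/σ_X)(x − μ_X) for jointly normal variables.
E[Z | X=-2.7] = 10.0 + (-0.23)·(1.1/2.7)·(-2.7 − (-2.0)) = 10.0 + (-0.093704)·(-0.7) = 10.0656.

10.0656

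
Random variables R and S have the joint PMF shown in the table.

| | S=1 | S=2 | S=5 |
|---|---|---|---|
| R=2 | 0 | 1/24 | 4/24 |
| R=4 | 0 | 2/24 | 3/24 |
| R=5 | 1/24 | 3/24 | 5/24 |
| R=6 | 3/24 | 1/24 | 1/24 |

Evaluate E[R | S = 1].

P(S = 1) = 1/6.
Summing R·P(R=x,S=y) over the conditioning event gives 23/24.
E[R | S = 1] = (23/24) / (1/6) = 23/4.

23/4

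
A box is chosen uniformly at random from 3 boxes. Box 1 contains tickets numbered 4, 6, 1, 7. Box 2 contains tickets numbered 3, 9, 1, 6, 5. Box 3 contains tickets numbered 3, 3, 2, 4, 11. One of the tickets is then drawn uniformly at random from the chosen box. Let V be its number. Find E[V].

139/30

E[V | box 1] = (4+6+1+7)/4 = 9/2.
E[V | box 2] = (3+9+1+6+5)/5 = 24/5.
E[V | box 3] = (3+3+2+4+11)/5 = 23/5.
E[V] = (1/3)·(9/2) + (1/3)·(24/5) + (1/3)·(23/5) = 139/30.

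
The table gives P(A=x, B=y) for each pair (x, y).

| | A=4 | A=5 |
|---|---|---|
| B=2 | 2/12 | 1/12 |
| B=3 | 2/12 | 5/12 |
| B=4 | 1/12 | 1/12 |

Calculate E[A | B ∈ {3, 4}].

14/3

P(B ∈ {3, 4}) = 3/4.
Summing A·P(A=x,B=y) over the conditioning event gives 7/2.
E[A | B ∈ {3, 4}] = (7/2) / (3/4) = 14/3.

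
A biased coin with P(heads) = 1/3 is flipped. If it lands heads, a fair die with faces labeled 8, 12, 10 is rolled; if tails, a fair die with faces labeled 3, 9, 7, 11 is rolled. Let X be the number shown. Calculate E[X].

E[X | heads] = (8+12+10)/3 = 10.
E[X | tails] = (3+9+7+11)/4 = 15/2.
E[X] = (1/3)·(10) + (2/3)·(15/2) = 25/3.

25/3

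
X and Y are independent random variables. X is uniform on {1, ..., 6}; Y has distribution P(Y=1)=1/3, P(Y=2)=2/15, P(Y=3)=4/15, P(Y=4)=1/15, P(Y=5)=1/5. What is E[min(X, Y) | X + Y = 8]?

P(X + Y = 8) = 1/9.
Summing min(X,Y)·P(x,y) over outcomes with X + Y = 8 gives 29/90.
E[min(X, Y) | X + Y = 8] = (29/90) / (1/9) = 29/10.

29/10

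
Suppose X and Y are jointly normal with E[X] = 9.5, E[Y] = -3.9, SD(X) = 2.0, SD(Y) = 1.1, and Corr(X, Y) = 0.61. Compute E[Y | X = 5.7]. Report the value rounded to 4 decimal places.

E[Y | X=x] = μ_Y + ρ(σ_Y/σ_X)(x − μ_X) for jointly normal variables.
E[Y | X=5.7] = -3.9 + (0.61)·(1.1/2.0)·(5.7 − (9.5)) = -3.9 + (0.3355)·(-3.8) = -5.1749.

-5.1749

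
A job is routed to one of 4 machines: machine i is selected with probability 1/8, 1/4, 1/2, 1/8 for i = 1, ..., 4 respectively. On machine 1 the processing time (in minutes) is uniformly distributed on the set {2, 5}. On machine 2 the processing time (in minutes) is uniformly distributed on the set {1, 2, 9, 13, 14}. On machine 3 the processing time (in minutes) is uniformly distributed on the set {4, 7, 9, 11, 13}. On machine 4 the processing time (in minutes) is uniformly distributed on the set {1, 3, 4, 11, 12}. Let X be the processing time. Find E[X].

121/16

E[X | machine 1] = (2+5)/2 = 7/2.
E[X | machine 2] = (1+2+9+13+14)/5 = 39/5.
E[X | machine 3] = (4+7+9+11+13)/5 = 44/5.
E[X | machine 4] = (1+3+4+11+12)/5 = 31/5.
E[X] = (1/8)·(7/2) + (1/4)·(39/5) + (1/2)·(44/5) + (1/8)·(31/5) = 121/16.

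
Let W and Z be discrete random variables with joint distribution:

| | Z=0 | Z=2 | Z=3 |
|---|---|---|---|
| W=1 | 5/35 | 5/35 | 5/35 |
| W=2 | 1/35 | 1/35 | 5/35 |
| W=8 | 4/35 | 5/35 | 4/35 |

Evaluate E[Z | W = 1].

5/3

P(W = 1) = 3/7.
Σ Z·P over the event = 0·(5/35) + 2·(5/35) + 3·(5/35) = 5/7.
E[Z | W = 1] = (5/7) / (3/7) = 5/3.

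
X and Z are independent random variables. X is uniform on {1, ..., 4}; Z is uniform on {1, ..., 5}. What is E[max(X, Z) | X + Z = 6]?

4

Outcomes with X + Z = 6: (1,5), (2,4), (3,3), (4,2), each with probability 1/20.
E[max(X, Z) | X + Z = 6] = (5 + 4 + 3 + 4) / 4 = 4.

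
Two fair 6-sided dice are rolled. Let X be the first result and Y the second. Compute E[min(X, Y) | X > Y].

7/3

P(X > Y) = 5/12.
Summing min(X,Y)·P(x,y) over outcomes with X > Y gives 35/36.
E[min(X, Y) | X > Y] = (35/36) / (5/12) = 7/3.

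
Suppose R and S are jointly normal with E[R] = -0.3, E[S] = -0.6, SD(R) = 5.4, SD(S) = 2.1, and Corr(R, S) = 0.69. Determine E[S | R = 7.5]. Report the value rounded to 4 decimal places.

1.4930

The regression of S on R has slope ρ·σ_S/σ_R and passes through (μ_R, μ_S).
E[S | R=7.5] = -0.6 + (0.69)·(2.1/5.4)·(7.5 − (-0.3)) = -0.6 + (0.26833)·(7.8) = 1.4930.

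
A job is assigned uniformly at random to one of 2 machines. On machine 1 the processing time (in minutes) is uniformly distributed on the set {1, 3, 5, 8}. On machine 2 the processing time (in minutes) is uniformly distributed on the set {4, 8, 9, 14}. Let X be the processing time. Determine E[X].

13/2

E[X | machine 1] = (1+3+5+8)/4 = 17/4.
E[X | machine 2] = (4+8+9+14)/4 = 35/4.
By the law of total expectation,
E[X] = (1/2)·(17/4) + (1/2)·(35/4) = 13/2.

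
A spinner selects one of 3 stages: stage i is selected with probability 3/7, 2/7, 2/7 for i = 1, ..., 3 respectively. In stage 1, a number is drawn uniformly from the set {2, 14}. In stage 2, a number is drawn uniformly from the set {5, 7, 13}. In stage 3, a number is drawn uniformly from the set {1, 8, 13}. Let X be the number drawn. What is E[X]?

E[X | stage 1] = (2+14)/2 = 8.
E[X | stage 2] = (5+7+13)/3 = 25/3.
E[X | stage 3] = (1+8+13)/3 = 22/3.
By the law of total expectation,
E[X] = (3/7)·(8) + (2/7)·(25/3) + (2/7)·(22/3) = 166/21.

166/21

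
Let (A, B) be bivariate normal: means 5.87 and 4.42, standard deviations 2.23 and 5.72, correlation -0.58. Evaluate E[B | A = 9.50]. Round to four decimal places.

-0.9804

The regression of B on A has slope ρ·σ_B/σ_A and passes through (μ_A, μ_B).
E[B | A=9.50] = 4.42 + (-0.58)·(5.72/2.23)·(9.50 − (5.87)) = 4.42 + (-1.4877)·(3.63) = -0.9804.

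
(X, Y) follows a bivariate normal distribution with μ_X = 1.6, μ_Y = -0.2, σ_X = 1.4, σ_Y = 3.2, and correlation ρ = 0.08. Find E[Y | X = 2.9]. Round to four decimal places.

The regression of Y on X has slope ρ·σ_Y/σ_X and passes through (μ_X, μ_Y).
E[Y | X=2.9] = -0.2 + (0.08)·(3.2/1.4)·(2.9 − (1.6)) = -0.2 + (0.18286)·(1.3) = 0.0377.

0.0377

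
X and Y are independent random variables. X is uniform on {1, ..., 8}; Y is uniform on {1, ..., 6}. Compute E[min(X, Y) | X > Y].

77/27

P(X > Y) = 9/16.
Summing min(X,Y)·P(x,y) over outcomes with X > Y gives 77/48.
E[min(X, Y) | X > Y] = (77/48) / (9/16) = 77/27.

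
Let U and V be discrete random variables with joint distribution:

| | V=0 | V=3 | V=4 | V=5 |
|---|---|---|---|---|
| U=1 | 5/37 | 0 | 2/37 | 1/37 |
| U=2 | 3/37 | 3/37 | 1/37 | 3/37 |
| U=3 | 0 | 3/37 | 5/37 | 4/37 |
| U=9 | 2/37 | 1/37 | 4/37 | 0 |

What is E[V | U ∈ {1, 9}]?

32/15

P(U ∈ {1, 9}) = 15/37.
Σ V·P over the event = 0·(5/37) + 4·(2/37) + 5·(1/37) + 0·(2/37) + 3·(1/37) + 4·(4/37) = 32/37.
E[V | U ∈ {1, 9}] = (32/37) / (15/37) = 32/15.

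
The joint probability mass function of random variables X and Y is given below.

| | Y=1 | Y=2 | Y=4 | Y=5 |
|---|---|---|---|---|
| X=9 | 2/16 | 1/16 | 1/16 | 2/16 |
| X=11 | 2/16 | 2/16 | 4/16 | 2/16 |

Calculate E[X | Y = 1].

10

P(Y = 1) = 1/4.
Σ X·P over the event = 9·(2/16) + 11·(2/16) = 5/2.
E[X | Y = 1] = (5/2) / (1/4) = 10.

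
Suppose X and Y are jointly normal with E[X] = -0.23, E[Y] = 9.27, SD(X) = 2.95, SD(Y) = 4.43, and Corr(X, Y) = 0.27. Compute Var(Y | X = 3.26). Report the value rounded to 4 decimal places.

18.1942

The conditional variance in a bivariate normal is σ_Y²(1 − ρ²), independent of x.
Var(Y | X=3.26) = (4.43)²·(1 − (0.27)²) = 19.6249·0.9271 = 18.1942.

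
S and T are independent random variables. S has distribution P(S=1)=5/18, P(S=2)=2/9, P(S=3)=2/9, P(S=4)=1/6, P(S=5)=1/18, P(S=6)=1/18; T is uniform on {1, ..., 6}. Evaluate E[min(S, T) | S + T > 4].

22/9

P(S + T > 4) = 3/4.
Summing min(S,T)·P(x,y) over outcomes with S + T > 4 gives 11/6.
E[min(S, T) | S + T > 4] = (11/6) / (3/4) = 22/9.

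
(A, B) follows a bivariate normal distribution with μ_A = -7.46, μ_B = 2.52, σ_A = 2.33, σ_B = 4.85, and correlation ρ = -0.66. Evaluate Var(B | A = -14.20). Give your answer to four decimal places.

13.2761

Var(B | A=x) = (1 − ρ²)·σ_B².
Var(B | A=-14.20) = (4.85)²·(1 − (-0.66)²) = 23.5225·0.5644 = 13.2761.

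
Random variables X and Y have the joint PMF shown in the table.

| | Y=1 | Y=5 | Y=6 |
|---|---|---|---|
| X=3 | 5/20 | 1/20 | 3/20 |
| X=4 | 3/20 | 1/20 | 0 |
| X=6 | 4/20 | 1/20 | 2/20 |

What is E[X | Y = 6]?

P(Y = 6) = 1/4.
Σ X·P over the event = 3·(3/20) + 6·(2/20) = 21/20.
E[X | Y = 6] = (21/20) / (1/4) = 21/5.

21/5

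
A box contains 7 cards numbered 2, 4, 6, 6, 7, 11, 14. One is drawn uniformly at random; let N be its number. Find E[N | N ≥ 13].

14

P(N ≥ 13) = 1/7.
Σ over the event: 14·1/7 = 2.
E[N | N ≥ 13] = (2) / (1/7) = 14.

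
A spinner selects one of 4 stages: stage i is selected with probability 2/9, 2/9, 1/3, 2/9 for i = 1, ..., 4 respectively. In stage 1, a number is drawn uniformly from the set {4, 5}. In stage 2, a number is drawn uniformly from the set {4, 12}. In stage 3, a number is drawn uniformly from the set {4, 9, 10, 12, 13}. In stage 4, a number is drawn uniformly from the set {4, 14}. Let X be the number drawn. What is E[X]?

E[X | stage 1] = (4+5)/2 = 9/2.
E[X | stage 2] = (4+12)/2 = 8.
E[X | stage 3] = (4+9+10+12+13)/5 = 48/5.
E[X | stage 4] = (4+14)/2 = 9.
E[X] = (2/9)·(9/2) + (2/9)·(8) + (1/3)·(48/5) + (2/9)·(9) = 359/45.

359/45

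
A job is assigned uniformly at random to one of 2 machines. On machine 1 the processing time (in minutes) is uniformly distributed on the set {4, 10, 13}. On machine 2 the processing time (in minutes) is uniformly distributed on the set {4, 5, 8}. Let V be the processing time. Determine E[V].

22/3

E[V | machine 1] = (4+10+13)/3 = 9.
E[V | machine 2] = (4+5+8)/3 = 17/3.
E[V] = (1/2)·(9) + (1/2)·(17/3) = 22/3.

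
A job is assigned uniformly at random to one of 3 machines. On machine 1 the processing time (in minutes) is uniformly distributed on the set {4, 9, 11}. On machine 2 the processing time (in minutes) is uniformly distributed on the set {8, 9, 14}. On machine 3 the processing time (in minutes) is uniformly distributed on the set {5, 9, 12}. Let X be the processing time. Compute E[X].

9

E[X | machine 1] = (4+9+11)/3 = 8.
E[X | machine 2] = (8+9+14)/3 = 31/3.
E[X | machine 3] = (5+9+12)/3 = 26/3.
By the law of total expectation,
E[X] = (1/3)·(8) + (1/3)·(31/3) + (1/3)·(26/3) = 9.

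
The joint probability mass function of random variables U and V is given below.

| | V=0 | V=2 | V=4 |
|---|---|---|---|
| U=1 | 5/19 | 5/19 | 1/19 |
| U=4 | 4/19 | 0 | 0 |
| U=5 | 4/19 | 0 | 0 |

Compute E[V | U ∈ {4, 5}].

P(U ∈ {4, 5}) = 8/19.
Σ V·P over the event = 0·(4/19) + 0·(4/19) = 0.
E[V | U ∈ {4, 5}] = (0) / (8/19) = 0.

0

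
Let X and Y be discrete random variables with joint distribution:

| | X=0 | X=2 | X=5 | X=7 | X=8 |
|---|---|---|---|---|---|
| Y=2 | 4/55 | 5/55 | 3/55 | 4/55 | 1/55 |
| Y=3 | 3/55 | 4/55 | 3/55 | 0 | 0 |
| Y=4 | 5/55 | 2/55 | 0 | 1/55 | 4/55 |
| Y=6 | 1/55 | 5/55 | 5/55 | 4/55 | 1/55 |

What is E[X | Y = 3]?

P(Y = 3) = 2/11.
Summing X·P(X=x,Y=y) over the conditioning event gives 23/55.
E[X | Y = 3] = (23/55) / (2/11) = 23/10.

23/10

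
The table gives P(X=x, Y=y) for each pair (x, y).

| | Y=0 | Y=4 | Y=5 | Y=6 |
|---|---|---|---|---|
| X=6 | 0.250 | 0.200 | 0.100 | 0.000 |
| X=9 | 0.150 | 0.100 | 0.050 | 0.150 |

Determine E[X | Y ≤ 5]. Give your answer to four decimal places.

P(Y ≤ 5) = 0.850.
Σ X·P over the event = 6·(0.250) + 6·(0.200) + 6·(0.100) + 9·(0.150) + 9·(0.100) + 9·(0.050) = 6.000.
E[X | Y ≤ 5] = (6.000) / (0.850) = 7.0588.

7.0588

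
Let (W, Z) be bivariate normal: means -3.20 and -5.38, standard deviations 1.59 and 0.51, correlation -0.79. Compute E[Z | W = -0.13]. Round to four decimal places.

The regression of Z on W has slope ρ·σ_Z/σ_W and passes through (μ_W, μ_Z).
E[Z | W=-0.13] = -5.38 + (-0.79)·(0.51/1.59)·(-0.13 − (-3.20)) = -5.38 + (-0.2534)·(3.07) = -6.1579.

-6.1579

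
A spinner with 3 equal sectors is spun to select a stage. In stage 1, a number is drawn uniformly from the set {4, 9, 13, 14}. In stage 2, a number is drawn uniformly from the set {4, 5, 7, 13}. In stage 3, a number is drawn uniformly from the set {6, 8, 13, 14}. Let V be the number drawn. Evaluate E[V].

E[V | stage 1] = (4+9+13+14)/4 = 10.
E[V | stage 2] = (4+5+7+13)/4 = 29/4.
E[V | stage 3] = (6+8+13+14)/4 = 41/4.
By the law of total expectation,
E[V] = (1/3)·(10) + (1/3)·(29/4) + (1/3)·(41/4) = 55/6.

55/6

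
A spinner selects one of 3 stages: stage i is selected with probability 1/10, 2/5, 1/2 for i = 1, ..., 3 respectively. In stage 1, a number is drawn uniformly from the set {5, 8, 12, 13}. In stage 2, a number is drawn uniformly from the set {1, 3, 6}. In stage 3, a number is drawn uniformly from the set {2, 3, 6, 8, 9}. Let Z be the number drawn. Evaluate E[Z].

E[Z | stage 1] = (5+8+12+13)/4 = 19/2.
E[Z | stage 2] = (1+3+6)/3 = 10/3.
E[Z | stage 3] = (2+3+6+8+9)/5 = 28/5.
E[Z] = (1/10)·(19/2) + (2/5)·(10/3) + (1/2)·(28/5) = 61/12.

61/12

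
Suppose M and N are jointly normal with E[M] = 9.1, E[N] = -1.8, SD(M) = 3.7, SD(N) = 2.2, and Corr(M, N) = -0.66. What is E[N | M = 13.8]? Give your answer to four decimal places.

For a bivariate normal, E[N | M=x] = μ_N + ρ·(σ_N/σ_M)·(x − μ_M).
E[N | M=13.8] = -1.8 + (-0.66)·(2.2/3.7)·(13.8 − (9.1)) = -1.8 + (-0.39243)·(4.7) = -3.6444.

-3.6444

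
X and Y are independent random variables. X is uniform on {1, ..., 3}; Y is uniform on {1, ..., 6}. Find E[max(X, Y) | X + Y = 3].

2

Outcomes with X + Y = 3: (1,2), (2,1), each with probability 1/18.
E[max(X, Y) | X + Y = 3] = (2 + 2) / 2 = 2.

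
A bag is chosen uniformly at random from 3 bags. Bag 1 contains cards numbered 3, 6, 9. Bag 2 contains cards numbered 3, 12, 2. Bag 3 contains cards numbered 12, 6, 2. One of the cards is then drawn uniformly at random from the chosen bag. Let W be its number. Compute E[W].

55/9

E[W | bag 1] = (3+6+9)/3 = 6.
E[W | bag 2] = (3+12+2)/3 = 17/3.
E[W | bag 3] = (12+6+2)/3 = 20/3.
E[W] = (1/3)·(6) + (1/3)·(17/3) + (1/3)·(20/3) = 55/9.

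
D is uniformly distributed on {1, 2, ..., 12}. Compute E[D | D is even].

Given D is even, D is equally likely to be any of {2, 4, 6, 8, 10, 12}.
E[D | D is even] = (2 + 4 + 6 + 8 + 10 + 12) / 6 = 7.

7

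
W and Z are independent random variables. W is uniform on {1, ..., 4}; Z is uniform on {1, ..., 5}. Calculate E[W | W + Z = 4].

2

Outcomes with W + Z = 4: (1,3), (2,2), (3,1), each with probability 1/20.
E[W | W + Z = 4] = (1 + 2 + 3) / 3 = 2.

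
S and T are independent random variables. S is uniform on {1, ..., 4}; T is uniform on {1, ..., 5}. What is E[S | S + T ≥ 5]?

20/7

P(S + T ≥ 5) = 7/10.
Summing S·P(x,y) over outcomes with S + T ≥ 5 gives 2.
E[S | S + T ≥ 5] = (2) / (7/10) = 20/7.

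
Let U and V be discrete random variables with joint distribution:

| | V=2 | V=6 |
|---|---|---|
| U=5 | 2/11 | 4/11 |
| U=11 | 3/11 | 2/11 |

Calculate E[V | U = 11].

P(U = 11) = 5/11.
Σ V·P over the event = 2·(3/11) + 6·(2/11) = 18/11.
E[V | U = 11] = (18/11) / (5/11) = 18/5.

18/5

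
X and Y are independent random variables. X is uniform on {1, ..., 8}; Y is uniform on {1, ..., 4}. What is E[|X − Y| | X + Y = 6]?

2

P(X + Y = 6) = 1/8.
Summing |X−Y|·P(x,y) over outcomes with X + Y = 6 gives 1/4.
E[|X − Y| | X + Y = 6] = (1/4) / (1/8) = 2.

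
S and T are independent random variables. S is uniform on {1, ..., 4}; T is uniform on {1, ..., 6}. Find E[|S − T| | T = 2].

Outcomes with T = 2: (1,2), (2,2), (3,2), (4,2), each with probability 1/24.
E[|S − T| | T = 2] = (1 + 0 + 1 + 2) / 4 = 1.

1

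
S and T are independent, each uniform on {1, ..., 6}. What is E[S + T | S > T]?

P(S > T) = 5/12.
Summing (S+T)·P(x,y) over outcomes with S > T gives 35/12.
E[S + T | S > T] = (35/12) / (5/12) = 7.

7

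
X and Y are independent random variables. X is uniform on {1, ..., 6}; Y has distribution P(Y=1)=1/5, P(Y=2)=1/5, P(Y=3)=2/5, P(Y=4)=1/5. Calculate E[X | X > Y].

79/17

P(X > Y) = 17/30.
Summing X·P(x,y) over outcomes with X > Y gives 79/30.
E[X | X > Y] = (79/30) / (17/30) = 79/17.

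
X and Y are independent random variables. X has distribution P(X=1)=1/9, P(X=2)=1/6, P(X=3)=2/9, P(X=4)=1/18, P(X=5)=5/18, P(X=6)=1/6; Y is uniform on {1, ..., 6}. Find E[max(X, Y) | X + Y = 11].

6

P(X + Y = 11) = 2/27.
Summing max(X,Y)·P(x,y) over outcomes with X + Y = 11 gives 4/9.
E[max(X, Y) | X + Y = 11] = (4/9) / (2/27) = 6.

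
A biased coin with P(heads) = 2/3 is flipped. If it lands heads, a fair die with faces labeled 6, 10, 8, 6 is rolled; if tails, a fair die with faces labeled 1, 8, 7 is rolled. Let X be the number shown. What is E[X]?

61/9

E[X | heads] = (6+10+8+6)/4 = 15/2.
E[X | tails] = (1+8+7)/3 = 16/3.
By the law of total expectation,
E[X] = (2/3)·(15/2) + (1/3)·(16/3) = 61/9.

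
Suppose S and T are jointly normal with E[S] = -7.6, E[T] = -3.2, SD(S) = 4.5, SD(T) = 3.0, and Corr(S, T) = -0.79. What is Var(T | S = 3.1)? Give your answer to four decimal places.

3.3831

The conditional variance in a bivariate normal is σ_T²(1 − ρ²), independent of x.
Var(T | S=3.1) = (3.0)²·(1 − (-0.79)²) = 9·0.3759 = 3.3831.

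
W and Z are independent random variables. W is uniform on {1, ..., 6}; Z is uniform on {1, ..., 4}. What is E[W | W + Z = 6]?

7/2

Outcomes with W + Z = 6: (2,4), (3,3), (4,2), (5,1), each with probability 1/24.
E[W | W + Z = 6] = (2 + 3 + 4 + 5) / 4 = 7/2.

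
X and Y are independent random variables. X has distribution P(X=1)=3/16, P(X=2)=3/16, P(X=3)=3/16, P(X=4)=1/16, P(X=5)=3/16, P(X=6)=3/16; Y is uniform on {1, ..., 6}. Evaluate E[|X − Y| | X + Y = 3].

1

P(X + Y = 3) = 1/16.
Summing |X−Y|·P(x,y) over outcomes with X + Y = 3 gives 1/16.
E[|X − Y| | X + Y = 3] = (1/16) / (1/16) = 1.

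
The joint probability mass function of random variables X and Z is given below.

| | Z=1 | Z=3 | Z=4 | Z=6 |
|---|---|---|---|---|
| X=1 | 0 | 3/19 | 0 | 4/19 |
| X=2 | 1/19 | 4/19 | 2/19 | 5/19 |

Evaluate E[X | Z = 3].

11/7

P(Z = 3) = 7/19.
Σ X·P over the event = 1·(3/19) + 2·(4/19) = 11/19.
E[X | Z = 3] = (11/19) / (7/19) = 11/7.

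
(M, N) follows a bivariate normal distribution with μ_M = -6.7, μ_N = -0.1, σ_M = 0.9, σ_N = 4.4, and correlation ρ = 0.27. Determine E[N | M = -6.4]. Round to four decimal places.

0.2960

E[N | M=x] = μ_N + ρ(σ_N/σ_M)(x − μ_M) for jointly normal variables.
E[N | M=-6.4] = -0.1 + (0.27)·(4.4/0.9)·(-6.4 − (-6.7)) = -0.1 + (1.32)·(0.3) = 0.2960.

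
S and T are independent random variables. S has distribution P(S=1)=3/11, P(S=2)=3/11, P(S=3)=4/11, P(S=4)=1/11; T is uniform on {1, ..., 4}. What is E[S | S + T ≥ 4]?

P(S + T ≥ 4) = 35/44.
Summing S·P(x,y) over outcomes with S + T ≥ 4 gives 2.
E[S | S + T ≥ 4] = (2) / (35/44) = 88/35.

88/35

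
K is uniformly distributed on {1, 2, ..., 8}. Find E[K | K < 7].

Given K < 7, K is equally likely to be any of {1, 2, 3, 4, 5, 6}.
E[K | K < 7] = (1 + 2 + 3 + 4 + 5 + 6) / 6 = 7/2.

7/2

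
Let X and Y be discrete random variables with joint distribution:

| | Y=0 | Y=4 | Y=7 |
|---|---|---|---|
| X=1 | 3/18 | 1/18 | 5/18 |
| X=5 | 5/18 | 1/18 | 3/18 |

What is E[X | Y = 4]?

3

P(Y = 4) = 1/9.
Σ X·P over the event = 1·(1/18) + 5·(1/18) = 1/3.
E[X | Y = 4] = (1/3) / (1/9) = 3.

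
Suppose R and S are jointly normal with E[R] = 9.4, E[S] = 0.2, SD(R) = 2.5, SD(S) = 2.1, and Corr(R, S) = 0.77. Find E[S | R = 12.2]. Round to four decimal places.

2.0110

For a bivariate normal, E[S | R=x] = μ_S + ρ·(σ_S/σ_R)·(x − μ_R).
E[S | R=12.2] = 0.2 + (0.77)·(2.1/2.5)·(12.2 − (9.4)) = 0.2 + (0.6468)·(2.8) = 2.0110.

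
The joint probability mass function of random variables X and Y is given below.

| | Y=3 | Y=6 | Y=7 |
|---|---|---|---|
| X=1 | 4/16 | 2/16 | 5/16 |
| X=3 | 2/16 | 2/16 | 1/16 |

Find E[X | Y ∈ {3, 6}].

9/5

P(Y ∈ {3, 6}) = 5/8.
Σ X·P over the event = 1·(4/16) + 1·(2/16) + 3·(2/16) + 3·(2/16) = 9/8.
E[X | Y ∈ {3, 6}] = (9/8) / (5/8) = 9/5.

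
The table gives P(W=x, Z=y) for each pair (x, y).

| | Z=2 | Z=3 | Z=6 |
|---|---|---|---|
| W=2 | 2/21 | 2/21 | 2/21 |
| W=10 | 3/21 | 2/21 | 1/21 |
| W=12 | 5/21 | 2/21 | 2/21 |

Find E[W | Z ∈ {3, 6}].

86/11

P(Z ∈ {3, 6}) = 11/21.
Σ W·P over the event = 2·(2/21) + 2·(2/21) + 10·(2/21) + 10·(1/21) + 12·(2/21) + 12·(2/21) = 86/21.
E[W | Z ∈ {3, 6}] = (86/21) / (11/21) = 86/11.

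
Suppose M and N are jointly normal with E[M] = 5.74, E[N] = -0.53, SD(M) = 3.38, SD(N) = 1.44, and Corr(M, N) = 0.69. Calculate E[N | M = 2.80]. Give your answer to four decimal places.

-1.3943

For a bivariate normal, E[N | M=x] = μ_N + ρ·(σ_N/σ_M)·(x − μ_M).
E[N | M=2.80] = -0.53 + (0.69)·(1.44/3.38)·(2.80 − (5.74)) = -0.53 + (0.293964)·(-2.94) = -1.3943.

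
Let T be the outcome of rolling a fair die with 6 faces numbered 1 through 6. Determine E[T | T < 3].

Given T < 3, T is equally likely to be any of {1, 2}.
E[T | T < 3] = (1 + 2) / 2 = 3/2.

3/2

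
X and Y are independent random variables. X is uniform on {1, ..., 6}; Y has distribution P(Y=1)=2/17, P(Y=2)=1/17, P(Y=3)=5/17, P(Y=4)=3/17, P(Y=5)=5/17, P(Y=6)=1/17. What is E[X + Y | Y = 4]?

P(Y = 4) = 3/17.
Summing (X+Y)·P(x,y) over outcomes with Y = 4 gives 45/34.
E[X + Y | Y = 4] = (45/34) / (3/17) = 15/2.

15/2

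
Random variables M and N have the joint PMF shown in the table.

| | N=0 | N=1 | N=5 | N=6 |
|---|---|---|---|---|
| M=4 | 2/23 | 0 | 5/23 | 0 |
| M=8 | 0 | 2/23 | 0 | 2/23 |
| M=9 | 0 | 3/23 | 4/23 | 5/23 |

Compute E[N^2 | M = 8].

P(M = 8) = 4/23.
Σ N^2·P over the event = 1·(2/23) + 36·(2/23) = 74/23.
E[N^2 | M = 8] = (74/23) / (4/23) = 37/2.

37/2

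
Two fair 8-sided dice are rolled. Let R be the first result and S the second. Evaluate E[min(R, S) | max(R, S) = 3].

Outcomes with max(R, S) = 3: (1,3), (2,3), (3,1), (3,2), (3,3), each with probability 1/64.
E[min(R, S) | max(R, S) = 3] = (1 + 2 + 1 + 2 + 3) / 5 = 9/5.

9/5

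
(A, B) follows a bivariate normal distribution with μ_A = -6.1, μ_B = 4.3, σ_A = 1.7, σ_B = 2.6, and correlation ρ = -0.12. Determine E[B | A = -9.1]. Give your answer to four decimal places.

4.8506

For a bivariate normal, E[B | A=x] = μ_B + ρ·(σ_B/σ_A)·(x − μ_A).
E[B | A=-9.1] = 4.3 + (-0.12)·(2.6/1.7)·(-9.1 − (-6.1)) = 4.3 + (-0.18353)·(-3) = 4.8506.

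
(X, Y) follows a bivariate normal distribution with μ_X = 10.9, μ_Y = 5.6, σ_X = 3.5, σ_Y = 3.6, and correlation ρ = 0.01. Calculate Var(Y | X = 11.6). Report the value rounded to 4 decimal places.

Var(Y | X=x) = (1 − ρ²)·σ_Y².
Var(Y | X=11.6) = (3.6)²·(1 − (0.01)²) = 12.96·0.9999 = 12.9587.

12.9587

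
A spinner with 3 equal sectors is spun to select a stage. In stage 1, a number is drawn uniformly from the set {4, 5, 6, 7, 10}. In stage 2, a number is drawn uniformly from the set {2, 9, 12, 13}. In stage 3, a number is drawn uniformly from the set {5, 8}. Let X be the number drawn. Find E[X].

73/10

E[X | stage 1] = (4+5+6+7+10)/5 = 32/5.
E[X | stage 2] = (2+9+12+13)/4 = 9.
E[X | stage 3] = (5+8)/2 = 13/2.
By the law of total expectation,
E[X] = (1/3)·(32/5) + (1/3)·(9) + (1/3)·(13/2) = 73/10.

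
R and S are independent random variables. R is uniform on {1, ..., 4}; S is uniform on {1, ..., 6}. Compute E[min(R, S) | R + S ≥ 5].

P(R + S ≥ 5) = 3/4.
Summing min(R,S)·P(x,y) over outcomes with R + S ≥ 5 gives 43/24.
E[min(R, S) | R + S ≥ 5] = (43/24) / (3/4) = 43/18.

43/18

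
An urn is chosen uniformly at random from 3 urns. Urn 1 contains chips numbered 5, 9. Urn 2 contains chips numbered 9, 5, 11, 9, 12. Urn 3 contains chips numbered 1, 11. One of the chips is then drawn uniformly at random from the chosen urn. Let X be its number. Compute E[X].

E[X | urn 1] = (5+9)/2 = 7.
E[X | urn 2] = (9+5+11+9+12)/5 = 46/5.
E[X | urn 3] = (1+11)/2 = 6.
E[X] = (1/3)·(7) + (1/3)·(46/5) + (1/3)·(6) = 37/5.

37/5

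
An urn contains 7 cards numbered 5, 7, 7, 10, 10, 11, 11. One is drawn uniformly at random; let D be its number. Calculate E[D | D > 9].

P(D > 9) = 4/7.
Σ over the event: 10·2/7 + 11·2/7 = 6.
E[D | D > 9] = (6) / (4/7) = 21/2.

21/2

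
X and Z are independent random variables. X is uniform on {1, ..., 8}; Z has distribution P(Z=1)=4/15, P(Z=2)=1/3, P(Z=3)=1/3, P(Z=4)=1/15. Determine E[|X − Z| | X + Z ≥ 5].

301/93

P(X + Z ≥ 5) = 31/40.
Summing |X−Z|·P(x,y) over outcomes with X + Z ≥ 5 gives 301/120.
E[|X − Z| | X + Z ≥ 5] = (301/120) / (31/40) = 301/93.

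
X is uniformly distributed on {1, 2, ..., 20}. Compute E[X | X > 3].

12

P(X > 3) = 17/20.
E[X | X > 3] = (51/5) / (17/20) = 12.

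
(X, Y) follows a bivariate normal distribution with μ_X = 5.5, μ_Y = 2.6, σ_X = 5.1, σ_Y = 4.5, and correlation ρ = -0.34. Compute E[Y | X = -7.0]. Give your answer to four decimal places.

6.3500

For a bivariate normal, E[Y | X=x] = μ_Y + ρ·(σ_Y/σ_X)·(x − μ_X).
E[Y | X=-7.0] = 2.6 + (-0.34)·(4.5/5.1)·(-7.0 − (5.5)) = 2.6 + (-0.3)·(-12.5) = 6.3500.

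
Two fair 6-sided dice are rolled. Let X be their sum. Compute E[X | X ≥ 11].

P(X ≥ 11) = 1/12.
Σ over the event: 11·1/18 + 12·1/36 = 17/18.
E[X | X ≥ 11] = (17/18) / (1/12) = 34/3.

34/3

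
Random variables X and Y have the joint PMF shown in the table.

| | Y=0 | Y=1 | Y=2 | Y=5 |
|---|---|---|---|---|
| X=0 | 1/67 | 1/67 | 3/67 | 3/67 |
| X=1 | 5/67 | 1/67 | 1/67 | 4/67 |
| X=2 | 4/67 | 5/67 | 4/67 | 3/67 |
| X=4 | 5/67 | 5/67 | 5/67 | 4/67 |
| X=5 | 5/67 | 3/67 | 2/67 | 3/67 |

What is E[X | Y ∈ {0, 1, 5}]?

145/52

P(Y ∈ {0, 1, 5}) = 52/67.
Summing X·P(X=x,Y=y) over the conditioning event gives 145/67.
E[X | Y ∈ {0, 1, 5}] = (145/67) / (52/67) = 145/52.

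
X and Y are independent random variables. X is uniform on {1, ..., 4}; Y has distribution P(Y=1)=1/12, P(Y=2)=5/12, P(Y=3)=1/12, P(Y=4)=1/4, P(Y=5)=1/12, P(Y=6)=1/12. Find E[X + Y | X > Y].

37/7

P(X > Y) = 7/24.
Summing (X+Y)·P(x,y) over outcomes with X > Y gives 37/24.
E[X + Y | X > Y] = (37/24) / (7/24) = 37/7.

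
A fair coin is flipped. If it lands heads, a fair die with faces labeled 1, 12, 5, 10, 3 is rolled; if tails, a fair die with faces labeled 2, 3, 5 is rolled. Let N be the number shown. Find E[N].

E[N | heads] = (1+12+5+10+3)/5 = 31/5.
E[N | tails] = (2+3+5)/3 = 10/3.
By the law of total expectation,
E[N] = (1/2)·(31/5) + (1/2)·(10/3) = 143/30.

143/30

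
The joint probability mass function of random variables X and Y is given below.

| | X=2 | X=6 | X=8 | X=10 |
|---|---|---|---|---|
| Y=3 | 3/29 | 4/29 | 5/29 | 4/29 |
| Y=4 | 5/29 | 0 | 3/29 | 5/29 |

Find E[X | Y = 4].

P(Y = 4) = 13/29.
Σ X·P over the event = 2·(5/29) + 8·(3/29) + 10·(5/29) = 84/29.
E[X | Y = 4] = (84/29) / (13/29) = 84/13.

84/13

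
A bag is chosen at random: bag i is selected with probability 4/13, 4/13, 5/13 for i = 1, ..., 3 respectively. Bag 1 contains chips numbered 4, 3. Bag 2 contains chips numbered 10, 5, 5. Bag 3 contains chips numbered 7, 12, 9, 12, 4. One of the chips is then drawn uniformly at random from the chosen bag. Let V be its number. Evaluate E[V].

E[V | bag 1] = (4+3)/2 = 7/2.
E[V | bag 2] = (10+5+5)/3 = 20/3.
E[V | bag 3] = (7+12+9+12+4)/5 = 44/5.
E[V] = (4/13)·(7/2) + (4/13)·(20/3) + (5/13)·(44/5) = 254/39.

254/39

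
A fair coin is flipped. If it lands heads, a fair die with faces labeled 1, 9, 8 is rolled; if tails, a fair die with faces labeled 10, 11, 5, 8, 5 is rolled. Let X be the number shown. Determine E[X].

69/10

E[X | heads] = (1+9+8)/3 = 6.
E[X | tails] = (10+11+5+8+5)/5 = 39/5.
By the law of total expectation,
E[X] = (1/2)·(6) + (1/2)·(39/5) = 69/10.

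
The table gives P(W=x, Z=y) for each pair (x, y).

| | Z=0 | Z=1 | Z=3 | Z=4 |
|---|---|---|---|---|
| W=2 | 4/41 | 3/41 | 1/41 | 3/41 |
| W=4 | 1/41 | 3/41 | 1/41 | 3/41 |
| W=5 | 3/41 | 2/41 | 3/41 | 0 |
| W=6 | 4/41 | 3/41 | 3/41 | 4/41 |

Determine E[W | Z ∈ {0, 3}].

P(Z ∈ {0, 3}) = 20/41.
Summing W·P(W=x,Z=y) over the conditioning event gives 90/41.
E[W | Z ∈ {0, 3}] = (90/41) / (20/41) = 9/2.

9/2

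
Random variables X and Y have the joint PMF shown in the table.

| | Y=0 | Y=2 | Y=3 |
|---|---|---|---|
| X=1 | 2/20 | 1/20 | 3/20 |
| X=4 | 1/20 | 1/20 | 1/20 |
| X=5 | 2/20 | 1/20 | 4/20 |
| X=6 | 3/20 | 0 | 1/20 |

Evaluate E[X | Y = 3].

11/3

P(Y = 3) = 9/20.
Σ X·P over the event = 1·(3/20) + 4·(1/20) + 5·(4/20) + 6·(1/20) = 33/20.
E[X | Y = 3] = (33/20) / (9/20) = 11/3.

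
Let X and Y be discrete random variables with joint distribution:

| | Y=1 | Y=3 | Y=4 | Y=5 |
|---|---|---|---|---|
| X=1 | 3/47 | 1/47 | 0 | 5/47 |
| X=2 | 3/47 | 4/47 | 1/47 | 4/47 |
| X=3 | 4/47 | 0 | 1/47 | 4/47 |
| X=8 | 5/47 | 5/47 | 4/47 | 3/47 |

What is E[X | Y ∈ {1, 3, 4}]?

147/31

P(Y ∈ {1, 3, 4}) = 31/47.
Summing X·P(X=x,Y=y) over the conditioning event gives 147/47.
E[X | Y ∈ {1, 3, 4}] = (147/47) / (31/47) = 147/31.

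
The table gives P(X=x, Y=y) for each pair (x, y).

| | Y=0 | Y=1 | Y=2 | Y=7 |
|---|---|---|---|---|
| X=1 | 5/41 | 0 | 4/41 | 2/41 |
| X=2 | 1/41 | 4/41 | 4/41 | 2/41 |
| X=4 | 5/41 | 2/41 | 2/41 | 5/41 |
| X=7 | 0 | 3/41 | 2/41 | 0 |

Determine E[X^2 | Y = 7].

10

P(Y = 7) = 9/41.
Σ X^2·P over the event = 1·(2/41) + 4·(2/41) + 16·(5/41) = 90/41.
E[X^2 | Y = 7] = (90/41) / (9/41) = 10.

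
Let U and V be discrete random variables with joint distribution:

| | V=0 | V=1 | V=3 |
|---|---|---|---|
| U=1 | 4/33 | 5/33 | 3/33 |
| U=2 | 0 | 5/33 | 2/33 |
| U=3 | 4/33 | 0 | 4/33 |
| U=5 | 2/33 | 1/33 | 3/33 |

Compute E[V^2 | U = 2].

23/7

P(U = 2) = 7/33.
Σ V^2·P over the event = 1·(5/33) + 9·(2/33) = 23/33.
E[V^2 | U = 2] = (23/33) / (7/33) = 23/7.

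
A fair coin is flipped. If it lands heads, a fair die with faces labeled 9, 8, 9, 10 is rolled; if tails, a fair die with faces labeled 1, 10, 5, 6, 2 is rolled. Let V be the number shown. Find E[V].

69/10

E[V | heads] = (9+8+9+10)/4 = 9.
E[V | tails] = (1+10+5+6+2)/5 = 24/5.
E[V] = (1/2)·(9) + (1/2)·(24/5) = 69/10.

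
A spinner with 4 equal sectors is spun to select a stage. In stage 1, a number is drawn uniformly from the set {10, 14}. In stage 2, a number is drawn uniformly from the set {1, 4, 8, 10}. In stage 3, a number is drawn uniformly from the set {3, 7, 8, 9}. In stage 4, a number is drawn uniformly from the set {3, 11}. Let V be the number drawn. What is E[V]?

63/8

E[V | stage 1] = (10+14)/2 = 12.
E[V | stage 2] = (1+4+8+10)/4 = 23/4.
E[V | stage 3] = (3+7+8+9)/4 = 27/4.
E[V | stage 4] = (3+11)/2 = 7.
E[V] = (1/4)·(12) + (1/4)·(23/4) + (1/4)·(27/4) + (1/4)·(7) = 63/8.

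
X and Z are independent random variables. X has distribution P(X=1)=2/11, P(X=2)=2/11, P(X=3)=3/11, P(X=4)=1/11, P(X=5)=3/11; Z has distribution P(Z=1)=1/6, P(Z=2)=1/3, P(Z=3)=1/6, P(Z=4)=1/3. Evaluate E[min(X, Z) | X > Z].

P(X > Z) = 1/2.
Summing min(X,Z)·P(x,y) over outcomes with X > Z gives 73/66.
E[min(X, Z) | X > Z] = (73/66) / (1/2) = 73/33.

73/33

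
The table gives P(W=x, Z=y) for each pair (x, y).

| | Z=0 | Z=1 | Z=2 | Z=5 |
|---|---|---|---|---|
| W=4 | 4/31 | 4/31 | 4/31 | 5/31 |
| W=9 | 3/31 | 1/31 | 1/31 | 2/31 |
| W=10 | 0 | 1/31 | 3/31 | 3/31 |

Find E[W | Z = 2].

55/8

P(Z = 2) = 8/31.
Σ W·P over the event = 4·(4/31) + 9·(1/31) + 10·(3/31) = 55/31.
E[W | Z = 2] = (55/31) / (8/31) = 55/8.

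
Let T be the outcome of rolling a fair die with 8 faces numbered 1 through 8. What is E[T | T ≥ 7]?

Given T ≥ 7, T is equally likely to be any of {7, 8}.
E[T | T ≥ 7] = (7 + 8) / 2 = 15/2.

15/2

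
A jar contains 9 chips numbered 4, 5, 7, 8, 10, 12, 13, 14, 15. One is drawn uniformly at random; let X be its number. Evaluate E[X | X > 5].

79/7

P(X > 5) = 7/9.
Σ over the event: 7·1/9 + 8·1/9 + 10·1/9 + 12·1/9 + 13·1/9 + 14·1/9 + 15·1/9 = 79/9.
E[X | X > 5] = (79/9) / (7/9) = 79/7.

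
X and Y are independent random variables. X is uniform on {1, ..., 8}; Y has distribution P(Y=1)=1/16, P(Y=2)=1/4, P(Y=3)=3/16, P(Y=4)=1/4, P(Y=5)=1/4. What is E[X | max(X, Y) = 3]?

P(max(X, Y) = 3) = 7/64.
Summing X·P(x,y) over outcomes with max(X, Y) = 3 gives 33/128.
E[X | max(X, Y) = 3] = (33/128) / (7/64) = 33/14.

33/14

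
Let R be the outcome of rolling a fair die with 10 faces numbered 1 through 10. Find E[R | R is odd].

5

Given R is odd, R is equally likely to be any of {1, 3, 5, 7, 9}.
E[R | R is odd] = (1 + 3 + 5 + 7 + 9) / 5 = 5.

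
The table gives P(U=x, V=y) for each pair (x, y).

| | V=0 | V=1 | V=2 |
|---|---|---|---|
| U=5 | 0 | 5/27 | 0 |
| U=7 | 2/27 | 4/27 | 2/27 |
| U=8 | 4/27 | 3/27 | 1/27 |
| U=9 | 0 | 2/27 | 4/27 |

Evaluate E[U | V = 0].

23/3

P(V = 0) = 2/9.
Summing U·P(U=x,V=y) over the conditioning event gives 46/27.
E[U | V = 0] = (46/27) / (2/9) = 23/3.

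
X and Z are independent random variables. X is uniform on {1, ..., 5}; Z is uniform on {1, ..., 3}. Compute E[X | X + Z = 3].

3/2

Outcomes with X + Z = 3: (1,2), (2,1), each with probability 1/15.
E[X | X + Z = 3] = (1 + 2) / 2 = 3/2.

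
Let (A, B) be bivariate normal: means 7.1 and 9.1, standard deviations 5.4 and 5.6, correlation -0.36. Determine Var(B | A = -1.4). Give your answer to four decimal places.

27.2957

For a bivariate normal, Var(B | A=x) = σ_B²(1 − ρ²).
Var(B | A=-1.4) = (5.6)²·(1 − (-0.36)²) = 31.36·0.8704 = 27.2957.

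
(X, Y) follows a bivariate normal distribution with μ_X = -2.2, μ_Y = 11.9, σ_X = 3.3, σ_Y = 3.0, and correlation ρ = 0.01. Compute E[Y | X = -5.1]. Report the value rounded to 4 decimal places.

11.8736

The regression of Y on X has slope ρ·σ_Y/σ_X and passes through (μ_X, μ_Y).
E[Y | X=-5.1] = 11.9 + (0.01)·(3.0/3.3)·(-5.1 − (-2.2)) = 11.9 + (0.0090909)·(-2.9) = 11.8736.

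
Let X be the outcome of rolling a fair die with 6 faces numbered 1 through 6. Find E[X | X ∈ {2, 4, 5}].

11/3

P(X ∈ {2, 4, 5}) = 1/2.
Σ over the event: 2·1/6 + 4·1/6 + 5·1/6 = 11/6.
E[X | X ∈ {2, 4, 5}] = (11/6) / (1/2) = 11/3.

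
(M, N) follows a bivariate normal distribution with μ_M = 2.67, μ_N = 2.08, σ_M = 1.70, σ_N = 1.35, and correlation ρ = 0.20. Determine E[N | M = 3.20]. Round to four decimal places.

For a bivariate normal, E[N | M=x] = μ_N + ρ·(σ_N/σ_M)·(x − μ_M).
E[N | M=3.20] = 2.08 + (0.20)·(1.35/1.70)·(3.20 − (2.67)) = 2.08 + (0.15882)·(0.53) = 2.1642.

2.1642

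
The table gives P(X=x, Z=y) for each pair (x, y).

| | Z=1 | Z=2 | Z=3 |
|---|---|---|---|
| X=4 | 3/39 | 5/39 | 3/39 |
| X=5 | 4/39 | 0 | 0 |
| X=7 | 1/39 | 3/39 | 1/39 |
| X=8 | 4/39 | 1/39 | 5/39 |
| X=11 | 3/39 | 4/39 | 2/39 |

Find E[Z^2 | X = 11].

37/9

P(X = 11) = 3/13.
Σ Z^2·P over the event = 1·(3/39) + 4·(4/39) + 9·(2/39) = 37/39.
E[Z^2 | X = 11] = (37/39) / (3/13) = 37/9.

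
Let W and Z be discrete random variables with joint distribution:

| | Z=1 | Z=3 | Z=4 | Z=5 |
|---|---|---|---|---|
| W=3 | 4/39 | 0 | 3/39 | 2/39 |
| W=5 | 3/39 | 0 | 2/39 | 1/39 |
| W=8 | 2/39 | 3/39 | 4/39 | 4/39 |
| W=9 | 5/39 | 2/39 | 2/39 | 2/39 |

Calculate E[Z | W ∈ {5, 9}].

45/17

P(W ∈ {5, 9}) = 17/39.
Σ Z·P over the event = 1·(3/39) + 4·(2/39) + 5·(1/39) + 1·(5/39) + 3·(2/39) + 4·(2/39) + 5·(2/39) = 15/13.
E[Z | W ∈ {5, 9}] = (15/13) / (17/39) = 45/17.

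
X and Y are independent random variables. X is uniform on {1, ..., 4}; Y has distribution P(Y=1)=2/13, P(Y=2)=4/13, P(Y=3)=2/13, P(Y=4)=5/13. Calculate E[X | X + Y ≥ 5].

P(X + Y ≥ 5) = 9/13.
Summing X·P(x,y) over outcomes with X + Y ≥ 5 gives 2.
E[X | X + Y ≥ 5] = (2) / (9/13) = 26/9.

26/9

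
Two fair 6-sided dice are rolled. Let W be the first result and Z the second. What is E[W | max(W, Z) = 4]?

22/7

Outcomes with max(W, Z) = 4: (1,4), (2,4), (3,4), (4,1), (4,2), (4,3), (4,4), each with probability 1/36.
E[W | max(W, Z) = 4] = (1 + 2 + 3 + 4 + 4 + 4 + 4) / 7 = 22/7.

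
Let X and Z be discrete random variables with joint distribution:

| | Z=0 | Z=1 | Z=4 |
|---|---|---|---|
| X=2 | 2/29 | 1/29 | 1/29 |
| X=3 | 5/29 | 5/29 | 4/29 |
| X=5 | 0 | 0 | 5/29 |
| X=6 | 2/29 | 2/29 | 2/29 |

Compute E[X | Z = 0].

31/9

P(Z = 0) = 9/29.
Summing X·P(X=x,Z=y) over the conditioning event gives 31/29.
E[X | Z = 0] = (31/29) / (9/29) = 31/9.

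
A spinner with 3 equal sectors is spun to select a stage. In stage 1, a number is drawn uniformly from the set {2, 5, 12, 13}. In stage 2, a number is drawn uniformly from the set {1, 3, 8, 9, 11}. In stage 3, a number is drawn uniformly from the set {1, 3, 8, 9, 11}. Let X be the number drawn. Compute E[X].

104/15

E[X | stage 1] = (2+5+12+13)/4 = 8.
E[X | stage 2] = (1+3+8+9+11)/5 = 32/5.
E[X | stage 3] = (1+3+8+9+11)/5 = 32/5.
By the law of total expectation,
E[X] = (1/3)·(8) + (1/3)·(32/5) + (1/3)·(32/5) = 104/15.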